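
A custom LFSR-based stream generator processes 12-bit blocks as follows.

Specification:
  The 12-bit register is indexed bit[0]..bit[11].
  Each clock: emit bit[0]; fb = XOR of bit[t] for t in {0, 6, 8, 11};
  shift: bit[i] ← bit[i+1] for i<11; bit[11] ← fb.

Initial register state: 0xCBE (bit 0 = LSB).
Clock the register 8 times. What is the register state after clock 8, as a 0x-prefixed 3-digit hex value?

0x6FC

reg_0 = 0xCBE
clock 1: out=0, reg = 0xE5F
clock 2: out=1, reg = 0xF2F
clock 3: out=1, reg = 0xF97
clock 4: out=1, reg = 0xFCB
clock 5: out=1, reg = 0x7E5
clock 6: out=1, reg = 0xBF2
clock 7: out=0, reg = 0xDF9
clock 8: out=1, reg = 0x6FC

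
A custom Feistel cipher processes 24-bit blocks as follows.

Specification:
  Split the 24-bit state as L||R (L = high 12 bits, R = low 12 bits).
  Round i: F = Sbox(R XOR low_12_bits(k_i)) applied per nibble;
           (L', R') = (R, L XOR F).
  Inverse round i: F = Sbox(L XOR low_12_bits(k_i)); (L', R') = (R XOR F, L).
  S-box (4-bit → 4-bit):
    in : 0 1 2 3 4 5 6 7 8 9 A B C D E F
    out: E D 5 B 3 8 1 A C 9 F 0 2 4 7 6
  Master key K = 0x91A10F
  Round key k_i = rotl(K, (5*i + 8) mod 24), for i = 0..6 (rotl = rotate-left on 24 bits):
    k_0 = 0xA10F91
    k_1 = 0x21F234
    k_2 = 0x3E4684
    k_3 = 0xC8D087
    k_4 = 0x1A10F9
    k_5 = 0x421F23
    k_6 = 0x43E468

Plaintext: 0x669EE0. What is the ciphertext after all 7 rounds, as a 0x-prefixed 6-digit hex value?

0xA5205C

s_0 = plaintext = 0x669EE0
s_1 = Round(s_0, k_0) = 0xEE0BC4
s_2 = Round(s_1, k_1) = 0xBC478E
s_3 = Round(s_2, k_2) = 0x78E62B
s_4 = Round(s_3, k_3) = 0x62B67C
s_5 = Round(s_4, k_4) = 0x67C7E3
s_6 = Round(s_5, k_5) = 0x7E3A52
s_7 = Round(s_6, k_6) = 0xA5205C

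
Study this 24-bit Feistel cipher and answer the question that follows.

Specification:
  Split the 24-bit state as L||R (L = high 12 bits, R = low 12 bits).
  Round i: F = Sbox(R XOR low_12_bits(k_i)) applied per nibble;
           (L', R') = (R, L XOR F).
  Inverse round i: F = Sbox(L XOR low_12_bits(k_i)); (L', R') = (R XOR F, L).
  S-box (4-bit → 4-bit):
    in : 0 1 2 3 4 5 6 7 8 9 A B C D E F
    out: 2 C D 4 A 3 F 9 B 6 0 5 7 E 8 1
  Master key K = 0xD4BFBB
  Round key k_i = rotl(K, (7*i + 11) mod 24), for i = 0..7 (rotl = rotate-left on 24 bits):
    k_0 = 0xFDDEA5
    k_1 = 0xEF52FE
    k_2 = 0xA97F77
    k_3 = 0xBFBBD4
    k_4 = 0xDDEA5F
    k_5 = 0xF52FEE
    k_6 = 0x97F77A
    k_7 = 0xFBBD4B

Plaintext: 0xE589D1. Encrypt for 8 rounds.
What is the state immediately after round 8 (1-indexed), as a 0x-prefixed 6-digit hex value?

0xBFCDA0

s_0 = plaintext = 0xE589D1
s_1 = Round(s_0, k_0) = 0x9D17C2
s_2 = Round(s_1, k_1) = 0x7C2A96
s_3 = Round(s_2, k_2) = 0xA9644E
s_4 = Round(s_3, k_3) = 0x44EBF6
s_5 = Round(s_4, k_4) = 0xBF6848
s_6 = Round(s_5, k_5) = 0x8482F9
s_7 = Round(s_6, k_6) = 0x2F9BFC
s_8 = Round(s_7, k_7) = 0xBFCDA0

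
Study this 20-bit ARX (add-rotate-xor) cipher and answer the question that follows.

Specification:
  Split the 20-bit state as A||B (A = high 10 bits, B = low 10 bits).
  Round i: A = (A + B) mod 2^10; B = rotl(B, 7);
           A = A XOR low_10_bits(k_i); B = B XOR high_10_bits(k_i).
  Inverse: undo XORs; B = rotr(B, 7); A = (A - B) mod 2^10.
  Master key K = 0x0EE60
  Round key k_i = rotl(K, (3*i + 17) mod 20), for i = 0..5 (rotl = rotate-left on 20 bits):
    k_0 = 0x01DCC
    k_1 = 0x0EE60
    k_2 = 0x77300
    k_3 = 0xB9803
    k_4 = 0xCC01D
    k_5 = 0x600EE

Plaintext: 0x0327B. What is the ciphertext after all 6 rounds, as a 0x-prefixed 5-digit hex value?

s_0 = plaintext = 0x0327B
s_1 = Round(s_0, k_0) = 0xD2DC8
s_2 = Round(s_1, k_1) = 0xDCC02
s_3 = Round(s_2, k_2) = 0x1D4DC
s_4 = Round(s_3, k_3) = 0x548FD
s_5 = Round(s_4, k_4) = 0x949AF
s_6 = Round(s_5, k_5) = 0x3BE35

0x3BE35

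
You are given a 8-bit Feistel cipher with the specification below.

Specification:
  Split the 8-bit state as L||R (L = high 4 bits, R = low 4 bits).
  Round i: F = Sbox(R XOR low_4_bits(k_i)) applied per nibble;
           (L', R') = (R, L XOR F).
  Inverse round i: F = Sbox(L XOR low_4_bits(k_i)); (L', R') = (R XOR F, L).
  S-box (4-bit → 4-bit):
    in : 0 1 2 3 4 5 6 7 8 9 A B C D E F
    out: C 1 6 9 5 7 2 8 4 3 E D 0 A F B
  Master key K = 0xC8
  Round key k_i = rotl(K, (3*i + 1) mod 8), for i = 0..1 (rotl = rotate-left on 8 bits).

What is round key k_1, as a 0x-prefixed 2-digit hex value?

K = 0xC8
k_0 = rotl(K, (3*0+1) mod 8) = rotl(K, 1) = 0x91
k_1 = rotl(K, (3*1+1) mod 8) = rotl(K, 4) = 0x8C

0x8C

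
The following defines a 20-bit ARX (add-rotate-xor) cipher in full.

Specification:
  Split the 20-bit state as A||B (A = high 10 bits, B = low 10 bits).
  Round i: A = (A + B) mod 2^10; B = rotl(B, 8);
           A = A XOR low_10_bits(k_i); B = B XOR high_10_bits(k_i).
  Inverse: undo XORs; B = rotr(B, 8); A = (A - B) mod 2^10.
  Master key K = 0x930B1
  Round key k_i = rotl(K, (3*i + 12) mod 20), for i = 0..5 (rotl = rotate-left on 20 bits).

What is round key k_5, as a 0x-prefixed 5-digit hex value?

0x858C9

K = 0x930B1
k_0 = rotl(K, (3*0+12) mod 20) = rotl(K, 12) = 0xB1930
k_1 = rotl(K, (3*1+12) mod 20) = rotl(K, 15) = 0x8C985
k_2 = rotl(K, (3*2+12) mod 20) = rotl(K, 18) = 0x64C2C
k_3 = rotl(K, (3*3+12) mod 20) = rotl(K, 1) = 0x26163
k_4 = rotl(K, (3*4+12) mod 20) = rotl(K, 4) = 0x30B19
k_5 = rotl(K, (3*5+12) mod 20) = rotl(K, 7) = 0x858C9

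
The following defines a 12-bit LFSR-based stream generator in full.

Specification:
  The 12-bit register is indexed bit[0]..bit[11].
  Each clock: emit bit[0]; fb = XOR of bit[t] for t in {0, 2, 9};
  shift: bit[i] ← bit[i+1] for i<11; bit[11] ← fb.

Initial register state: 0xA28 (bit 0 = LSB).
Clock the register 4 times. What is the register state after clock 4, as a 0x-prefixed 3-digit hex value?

reg_0 = 0xA28
clock 1: out=0, reg = 0xD14
clock 2: out=0, reg = 0xE8A
clock 3: out=0, reg = 0xF45
clock 4: out=1, reg = 0xFA2

0xFA2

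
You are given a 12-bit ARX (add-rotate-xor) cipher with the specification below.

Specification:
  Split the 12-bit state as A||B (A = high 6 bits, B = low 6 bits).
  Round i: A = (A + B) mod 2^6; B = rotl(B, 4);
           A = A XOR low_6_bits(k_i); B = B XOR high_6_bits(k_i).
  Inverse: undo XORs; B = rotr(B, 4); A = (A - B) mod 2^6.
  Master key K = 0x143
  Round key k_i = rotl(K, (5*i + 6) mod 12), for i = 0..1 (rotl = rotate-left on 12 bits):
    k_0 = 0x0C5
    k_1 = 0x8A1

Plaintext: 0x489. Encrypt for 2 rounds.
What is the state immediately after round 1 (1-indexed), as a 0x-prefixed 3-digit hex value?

s_0 = plaintext = 0x489
s_1 = Round(s_0, k_0) = 0x791
s_2 = Round(s_1, k_1) = 0x3B6

0x791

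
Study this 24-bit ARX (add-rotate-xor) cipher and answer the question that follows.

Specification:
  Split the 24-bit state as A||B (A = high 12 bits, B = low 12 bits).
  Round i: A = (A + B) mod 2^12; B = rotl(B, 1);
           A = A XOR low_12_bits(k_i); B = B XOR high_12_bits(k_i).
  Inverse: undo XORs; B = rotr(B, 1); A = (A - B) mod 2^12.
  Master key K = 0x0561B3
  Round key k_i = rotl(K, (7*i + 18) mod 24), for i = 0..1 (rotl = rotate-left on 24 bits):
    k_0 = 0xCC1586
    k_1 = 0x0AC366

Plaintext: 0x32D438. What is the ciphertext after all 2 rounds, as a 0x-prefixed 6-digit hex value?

0x4F29CE

s_0 = plaintext = 0x32D438
s_1 = Round(s_0, k_0) = 0x2E34B1
s_2 = Round(s_1, k_1) = 0x4F29CE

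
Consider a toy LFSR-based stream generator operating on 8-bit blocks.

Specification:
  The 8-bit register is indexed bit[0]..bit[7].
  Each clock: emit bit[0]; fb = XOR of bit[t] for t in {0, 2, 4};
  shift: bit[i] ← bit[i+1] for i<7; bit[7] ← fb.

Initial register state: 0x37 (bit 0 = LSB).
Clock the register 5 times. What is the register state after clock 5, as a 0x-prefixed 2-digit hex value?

reg_0 = 0x37
clock 1: out=1, reg = 0x9B
clock 2: out=1, reg = 0x4D
clock 3: out=1, reg = 0x26
clock 4: out=0, reg = 0x93
clock 5: out=1, reg = 0x49

0x49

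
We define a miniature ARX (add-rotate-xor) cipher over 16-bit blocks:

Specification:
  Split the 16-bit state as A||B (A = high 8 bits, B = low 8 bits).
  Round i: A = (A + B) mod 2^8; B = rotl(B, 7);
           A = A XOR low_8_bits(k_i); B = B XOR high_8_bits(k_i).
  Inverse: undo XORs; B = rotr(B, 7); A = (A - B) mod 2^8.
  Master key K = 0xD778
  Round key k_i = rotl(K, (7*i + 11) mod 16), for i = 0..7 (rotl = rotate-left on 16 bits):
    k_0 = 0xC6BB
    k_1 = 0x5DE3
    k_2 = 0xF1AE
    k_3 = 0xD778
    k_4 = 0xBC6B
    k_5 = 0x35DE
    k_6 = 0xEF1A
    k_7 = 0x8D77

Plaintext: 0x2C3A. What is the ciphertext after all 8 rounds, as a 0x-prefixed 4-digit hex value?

s_0 = plaintext = 0x2C3A
s_1 = Round(s_0, k_0) = 0xDDDB
s_2 = Round(s_1, k_1) = 0x5BB0
s_3 = Round(s_2, k_2) = 0xA5A9
s_4 = Round(s_3, k_3) = 0x3603
s_5 = Round(s_4, k_4) = 0x523D
s_6 = Round(s_5, k_5) = 0x51AB
s_7 = Round(s_6, k_6) = 0xE63A
s_8 = Round(s_7, k_7) = 0x5790

0x5790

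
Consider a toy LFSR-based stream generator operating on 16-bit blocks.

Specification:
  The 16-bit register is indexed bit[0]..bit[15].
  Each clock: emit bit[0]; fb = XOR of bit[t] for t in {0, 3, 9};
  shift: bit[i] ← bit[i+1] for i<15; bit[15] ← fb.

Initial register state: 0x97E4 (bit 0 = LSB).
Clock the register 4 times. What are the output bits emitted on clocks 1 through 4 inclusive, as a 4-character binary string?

0010

reg_0 = 0x97E4
clock 1: out=0, reg = 0xCBF2
clock 2: out=0, reg = 0xE5F9
clock 3: out=1, reg = 0x72FC
clock 4: out=0, reg = 0x397E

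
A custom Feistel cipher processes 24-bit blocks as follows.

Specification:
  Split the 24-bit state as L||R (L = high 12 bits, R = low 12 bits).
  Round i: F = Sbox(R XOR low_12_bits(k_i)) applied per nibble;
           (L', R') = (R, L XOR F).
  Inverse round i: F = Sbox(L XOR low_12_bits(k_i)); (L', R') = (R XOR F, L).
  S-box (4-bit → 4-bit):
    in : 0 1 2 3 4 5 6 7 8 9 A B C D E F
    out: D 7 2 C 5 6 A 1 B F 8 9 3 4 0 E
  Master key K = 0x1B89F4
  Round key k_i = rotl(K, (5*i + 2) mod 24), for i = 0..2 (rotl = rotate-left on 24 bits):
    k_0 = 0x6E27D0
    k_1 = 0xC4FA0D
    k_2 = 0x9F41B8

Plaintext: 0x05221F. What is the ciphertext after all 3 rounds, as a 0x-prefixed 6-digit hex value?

0x1B8BB1

s_0 = plaintext = 0x05221F
s_1 = Round(s_0, k_0) = 0x21F66C
s_2 = Round(s_1, k_1) = 0x66C1B8
s_3 = Round(s_2, k_2) = 0x1B8BB1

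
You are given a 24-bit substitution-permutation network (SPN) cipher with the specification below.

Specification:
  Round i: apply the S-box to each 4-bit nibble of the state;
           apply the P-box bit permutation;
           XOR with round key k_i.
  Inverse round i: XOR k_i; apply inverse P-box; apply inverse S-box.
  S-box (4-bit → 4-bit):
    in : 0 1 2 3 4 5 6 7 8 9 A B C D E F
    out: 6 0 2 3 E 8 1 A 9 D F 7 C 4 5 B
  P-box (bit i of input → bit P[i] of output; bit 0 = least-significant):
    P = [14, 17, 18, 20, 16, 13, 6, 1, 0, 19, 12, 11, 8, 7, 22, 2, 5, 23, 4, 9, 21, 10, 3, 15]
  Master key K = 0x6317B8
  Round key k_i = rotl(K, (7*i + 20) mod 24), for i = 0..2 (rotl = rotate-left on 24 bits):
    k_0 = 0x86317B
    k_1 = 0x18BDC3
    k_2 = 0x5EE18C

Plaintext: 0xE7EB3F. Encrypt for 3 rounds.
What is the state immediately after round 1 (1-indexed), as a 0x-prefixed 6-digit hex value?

s_0 = plaintext = 0xE7EB3F
s_1 = Round(s_0, k_0) = 0x7D4272
s_2 = Round(s_1, k_1) = 0x521955
s_3 = Round(s_2, k_2) = 0xCE798F

0x7D4272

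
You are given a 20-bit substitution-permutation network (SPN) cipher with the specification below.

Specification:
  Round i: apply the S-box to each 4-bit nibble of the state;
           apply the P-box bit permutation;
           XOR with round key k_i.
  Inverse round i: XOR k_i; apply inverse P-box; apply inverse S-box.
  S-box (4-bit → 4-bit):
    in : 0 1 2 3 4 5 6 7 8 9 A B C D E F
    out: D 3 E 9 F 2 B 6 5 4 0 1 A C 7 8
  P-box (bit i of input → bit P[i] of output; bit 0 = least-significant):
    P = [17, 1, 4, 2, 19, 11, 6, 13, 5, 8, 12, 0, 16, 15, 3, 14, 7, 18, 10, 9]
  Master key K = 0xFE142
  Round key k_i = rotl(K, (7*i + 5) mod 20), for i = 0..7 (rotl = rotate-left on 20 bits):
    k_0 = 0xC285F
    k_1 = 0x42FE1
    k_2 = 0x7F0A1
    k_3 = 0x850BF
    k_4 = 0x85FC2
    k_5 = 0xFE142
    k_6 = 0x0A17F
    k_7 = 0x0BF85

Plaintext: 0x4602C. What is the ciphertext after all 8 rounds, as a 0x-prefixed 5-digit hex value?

s_0 = plaintext = 0x4602C
s_1 = Round(s_0, k_0) = 0x9D6B8
s_2 = Round(s_1, k_1) = 0xE6AD8
s_3 = Round(s_2, k_2) = 0x01471
s_4 = Round(s_3, k_3) = 0xBCF5C
s_5 = Round(s_4, k_4) = 0x89745
s_6 = Round(s_5, k_5) = 0x7DC88
s_7 = Round(s_6, k_6) = 0xEE426
s_8 = Round(s_7, k_7) = 0x7026A

0x7026A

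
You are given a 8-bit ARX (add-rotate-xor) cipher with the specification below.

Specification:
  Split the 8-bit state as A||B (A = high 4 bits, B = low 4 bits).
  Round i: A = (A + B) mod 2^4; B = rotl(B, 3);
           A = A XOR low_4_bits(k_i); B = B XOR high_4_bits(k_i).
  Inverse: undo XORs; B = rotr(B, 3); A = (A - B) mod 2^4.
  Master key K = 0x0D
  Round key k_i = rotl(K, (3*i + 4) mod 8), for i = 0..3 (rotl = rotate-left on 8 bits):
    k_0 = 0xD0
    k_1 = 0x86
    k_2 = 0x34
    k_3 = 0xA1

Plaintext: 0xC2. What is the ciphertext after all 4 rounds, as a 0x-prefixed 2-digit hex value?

s_0 = plaintext = 0xC2
s_1 = Round(s_0, k_0) = 0xEC
s_2 = Round(s_1, k_1) = 0xCE
s_3 = Round(s_2, k_2) = 0xE4
s_4 = Round(s_3, k_3) = 0x38

0x38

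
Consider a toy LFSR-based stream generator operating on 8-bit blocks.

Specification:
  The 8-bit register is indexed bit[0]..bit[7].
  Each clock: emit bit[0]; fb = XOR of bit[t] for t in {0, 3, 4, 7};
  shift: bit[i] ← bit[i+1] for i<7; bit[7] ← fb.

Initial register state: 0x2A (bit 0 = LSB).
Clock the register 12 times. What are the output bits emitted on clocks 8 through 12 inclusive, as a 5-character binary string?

reg_0 = 0x2A
clock 1: out=0, reg = 0x95
clock 2: out=1, reg = 0xCA
clock 3: out=0, reg = 0x65
clock 4: out=1, reg = 0xB2
clock 5: out=0, reg = 0x59
clock 6: out=1, reg = 0xAC
clock 7: out=0, reg = 0x56
clock 8: out=0, reg = 0xAB
clock 9: out=1, reg = 0xD5
clock 10: out=1, reg = 0xEA
clock 11: out=0, reg = 0x75
clock 12: out=1, reg = 0x3A

01101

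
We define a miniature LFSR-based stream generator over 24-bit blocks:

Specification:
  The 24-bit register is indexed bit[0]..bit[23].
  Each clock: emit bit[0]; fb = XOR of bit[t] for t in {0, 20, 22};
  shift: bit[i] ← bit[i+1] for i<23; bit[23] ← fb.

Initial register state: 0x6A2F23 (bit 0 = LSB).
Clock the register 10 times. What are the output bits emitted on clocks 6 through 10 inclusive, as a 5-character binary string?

10011

reg_0 = 0x6A2F23
clock 1: out=1, reg = 0x351791
clock 2: out=1, reg = 0x1A8BC8
clock 3: out=0, reg = 0x8D45E4
clock 4: out=0, reg = 0x46A2F2
clock 5: out=0, reg = 0xA35179
clock 6: out=1, reg = 0xD1A8BC
clock 7: out=0, reg = 0x68D45E
clock 8: out=0, reg = 0xB46A2F
clock 9: out=1, reg = 0x5A3517
clock 10: out=1, reg = 0xAD1A8B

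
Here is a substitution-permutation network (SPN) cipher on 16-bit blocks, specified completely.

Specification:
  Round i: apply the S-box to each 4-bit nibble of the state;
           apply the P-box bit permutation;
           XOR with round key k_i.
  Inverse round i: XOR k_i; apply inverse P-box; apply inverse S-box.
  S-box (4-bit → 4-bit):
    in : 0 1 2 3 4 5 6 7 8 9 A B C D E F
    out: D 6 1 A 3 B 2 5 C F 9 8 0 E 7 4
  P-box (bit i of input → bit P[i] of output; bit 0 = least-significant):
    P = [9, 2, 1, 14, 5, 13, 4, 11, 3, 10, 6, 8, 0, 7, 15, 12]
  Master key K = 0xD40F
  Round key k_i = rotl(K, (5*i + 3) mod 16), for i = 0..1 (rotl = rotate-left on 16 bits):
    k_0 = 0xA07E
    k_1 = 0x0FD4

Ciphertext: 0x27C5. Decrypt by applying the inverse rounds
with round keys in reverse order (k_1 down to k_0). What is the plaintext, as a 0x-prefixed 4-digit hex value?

s_0 = ciphertext = 0x27C5
s_1 = InvRound(s_0, k_1) = 0x2CDC
s_2 = InvRound(s_1, k_0) = 0x16AF

0x16AF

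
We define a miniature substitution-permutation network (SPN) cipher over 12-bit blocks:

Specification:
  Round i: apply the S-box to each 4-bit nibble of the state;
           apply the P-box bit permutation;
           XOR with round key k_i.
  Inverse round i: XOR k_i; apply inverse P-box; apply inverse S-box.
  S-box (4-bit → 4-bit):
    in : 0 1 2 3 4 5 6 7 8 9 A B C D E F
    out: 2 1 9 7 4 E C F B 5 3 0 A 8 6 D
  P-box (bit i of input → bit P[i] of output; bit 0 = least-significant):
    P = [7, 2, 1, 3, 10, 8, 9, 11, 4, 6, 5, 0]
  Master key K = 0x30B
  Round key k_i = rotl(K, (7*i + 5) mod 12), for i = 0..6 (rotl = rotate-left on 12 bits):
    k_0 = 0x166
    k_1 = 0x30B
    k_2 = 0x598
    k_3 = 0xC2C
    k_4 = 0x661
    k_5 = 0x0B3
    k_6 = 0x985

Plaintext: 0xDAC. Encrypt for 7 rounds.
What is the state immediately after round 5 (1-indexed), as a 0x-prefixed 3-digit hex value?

0x055

s_0 = plaintext = 0xDAC
s_1 = Round(s_0, k_0) = 0x46B
s_2 = Round(s_1, k_1) = 0x92B
s_3 = Round(s_2, k_2) = 0x9A8
s_4 = Round(s_3, k_3) = 0x990
s_5 = Round(s_4, k_4) = 0x055
s_6 = Round(s_5, k_5) = 0xBFD
s_7 = Round(s_6, k_6) = 0x78D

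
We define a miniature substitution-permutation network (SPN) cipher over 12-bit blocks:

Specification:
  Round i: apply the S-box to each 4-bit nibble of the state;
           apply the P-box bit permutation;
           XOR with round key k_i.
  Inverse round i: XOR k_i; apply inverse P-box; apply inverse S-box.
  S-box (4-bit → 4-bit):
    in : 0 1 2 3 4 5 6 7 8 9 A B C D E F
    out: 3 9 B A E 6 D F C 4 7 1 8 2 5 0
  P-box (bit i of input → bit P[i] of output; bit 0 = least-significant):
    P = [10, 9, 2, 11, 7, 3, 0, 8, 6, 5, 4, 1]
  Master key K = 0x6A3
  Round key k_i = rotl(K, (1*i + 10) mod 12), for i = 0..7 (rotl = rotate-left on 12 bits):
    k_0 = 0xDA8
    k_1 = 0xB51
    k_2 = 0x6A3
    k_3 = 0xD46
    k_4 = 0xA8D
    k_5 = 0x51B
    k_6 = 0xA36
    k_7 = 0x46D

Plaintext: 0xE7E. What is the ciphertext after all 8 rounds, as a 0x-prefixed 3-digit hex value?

s_0 = plaintext = 0xE7E
s_1 = Round(s_0, k_0) = 0x875
s_2 = Round(s_1, k_1) = 0x8CE
s_3 = Round(s_2, k_2) = 0x3B5
s_4 = Round(s_3, k_3) = 0xFE0
s_5 = Round(s_4, k_4) = 0xC0C
s_6 = Round(s_5, k_5) = 0xD91
s_7 = Round(s_6, k_6) = 0x617
s_8 = Round(s_7, k_7) = 0xBBB

0xBBB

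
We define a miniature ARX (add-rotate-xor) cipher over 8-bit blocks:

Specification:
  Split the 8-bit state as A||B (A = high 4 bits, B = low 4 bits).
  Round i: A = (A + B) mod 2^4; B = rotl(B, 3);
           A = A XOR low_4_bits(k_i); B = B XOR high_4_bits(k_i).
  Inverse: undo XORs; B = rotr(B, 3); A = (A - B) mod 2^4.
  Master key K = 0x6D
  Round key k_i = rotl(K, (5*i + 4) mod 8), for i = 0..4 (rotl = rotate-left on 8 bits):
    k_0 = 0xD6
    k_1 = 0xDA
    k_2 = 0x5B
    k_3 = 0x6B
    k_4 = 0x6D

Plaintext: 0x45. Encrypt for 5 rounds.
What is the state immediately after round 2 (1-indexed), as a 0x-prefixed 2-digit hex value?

0xC6

s_0 = plaintext = 0x45
s_1 = Round(s_0, k_0) = 0xF7
s_2 = Round(s_1, k_1) = 0xC6
s_3 = Round(s_2, k_2) = 0x96
s_4 = Round(s_3, k_3) = 0x45
s_5 = Round(s_4, k_4) = 0x4C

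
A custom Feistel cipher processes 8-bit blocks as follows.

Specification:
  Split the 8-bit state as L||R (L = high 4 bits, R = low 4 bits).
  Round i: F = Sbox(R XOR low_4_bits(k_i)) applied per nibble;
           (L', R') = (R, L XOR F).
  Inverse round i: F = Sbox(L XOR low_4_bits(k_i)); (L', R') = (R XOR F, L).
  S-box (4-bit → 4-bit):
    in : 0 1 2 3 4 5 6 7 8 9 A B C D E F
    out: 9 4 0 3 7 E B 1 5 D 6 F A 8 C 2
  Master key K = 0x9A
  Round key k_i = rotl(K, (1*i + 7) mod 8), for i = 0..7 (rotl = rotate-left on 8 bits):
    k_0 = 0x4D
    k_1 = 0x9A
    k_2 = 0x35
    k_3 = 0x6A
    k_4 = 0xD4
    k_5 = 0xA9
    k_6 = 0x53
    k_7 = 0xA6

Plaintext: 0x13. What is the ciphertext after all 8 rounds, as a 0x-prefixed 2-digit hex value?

0x41

s_0 = plaintext = 0x13
s_1 = Round(s_0, k_0) = 0x3D
s_2 = Round(s_1, k_1) = 0xD2
s_3 = Round(s_2, k_2) = 0x2C
s_4 = Round(s_3, k_3) = 0xC9
s_5 = Round(s_4, k_4) = 0x94
s_6 = Round(s_5, k_5) = 0x41
s_7 = Round(s_6, k_6) = 0x14
s_8 = Round(s_7, k_7) = 0x41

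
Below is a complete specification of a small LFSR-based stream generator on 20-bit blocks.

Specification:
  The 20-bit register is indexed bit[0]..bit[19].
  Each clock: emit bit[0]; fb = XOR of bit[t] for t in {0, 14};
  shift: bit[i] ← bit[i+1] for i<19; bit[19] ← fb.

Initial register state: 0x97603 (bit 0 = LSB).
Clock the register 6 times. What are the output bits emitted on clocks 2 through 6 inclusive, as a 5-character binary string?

10000

reg_0 = 0x97603
clock 1: out=1, reg = 0x4BB01
clock 2: out=1, reg = 0xA5D80
clock 3: out=0, reg = 0xD2EC0
clock 4: out=0, reg = 0x69760
clock 5: out=0, reg = 0x34BB0
clock 6: out=0, reg = 0x9A5D8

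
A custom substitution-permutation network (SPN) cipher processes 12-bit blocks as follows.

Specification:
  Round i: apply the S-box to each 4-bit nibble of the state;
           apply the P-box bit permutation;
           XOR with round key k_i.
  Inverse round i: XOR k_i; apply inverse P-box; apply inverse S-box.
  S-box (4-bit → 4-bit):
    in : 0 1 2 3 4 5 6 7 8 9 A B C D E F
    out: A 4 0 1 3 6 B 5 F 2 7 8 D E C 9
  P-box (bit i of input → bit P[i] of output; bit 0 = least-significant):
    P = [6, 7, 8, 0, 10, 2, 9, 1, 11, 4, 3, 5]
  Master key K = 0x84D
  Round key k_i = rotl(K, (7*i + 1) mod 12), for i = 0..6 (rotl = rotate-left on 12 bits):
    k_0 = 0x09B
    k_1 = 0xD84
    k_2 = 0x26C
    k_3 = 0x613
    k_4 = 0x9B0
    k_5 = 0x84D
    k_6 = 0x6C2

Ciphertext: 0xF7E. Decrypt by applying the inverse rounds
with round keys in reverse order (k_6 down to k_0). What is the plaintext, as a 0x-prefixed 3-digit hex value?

0xB75

s_0 = ciphertext = 0xF7E
s_1 = InvRound(s_0, k_6) = 0x895
s_2 = InvRound(s_1, k_5) = 0x524
s_3 = InvRound(s_2, k_4) = 0x449
s_4 = InvRound(s_3, k_3) = 0x5E3
s_5 = InvRound(s_4, k_2) = 0x18D
s_6 = InvRound(s_5, k_1) = 0x73B
s_7 = InvRound(s_6, k_0) = 0xB75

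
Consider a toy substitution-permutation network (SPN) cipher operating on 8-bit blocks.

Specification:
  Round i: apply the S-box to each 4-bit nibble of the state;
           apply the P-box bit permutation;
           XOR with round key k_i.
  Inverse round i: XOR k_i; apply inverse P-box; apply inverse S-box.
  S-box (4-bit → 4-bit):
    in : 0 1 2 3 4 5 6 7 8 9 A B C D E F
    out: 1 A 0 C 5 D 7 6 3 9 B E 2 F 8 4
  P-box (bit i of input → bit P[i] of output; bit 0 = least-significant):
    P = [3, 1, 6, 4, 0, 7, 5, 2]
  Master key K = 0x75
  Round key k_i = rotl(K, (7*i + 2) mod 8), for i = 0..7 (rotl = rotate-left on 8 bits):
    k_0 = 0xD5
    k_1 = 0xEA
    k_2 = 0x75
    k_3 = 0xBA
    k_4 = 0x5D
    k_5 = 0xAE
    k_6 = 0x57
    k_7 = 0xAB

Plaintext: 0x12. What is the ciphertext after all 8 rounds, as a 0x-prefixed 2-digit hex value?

0xEC

s_0 = plaintext = 0x12
s_1 = Round(s_0, k_0) = 0x51
s_2 = Round(s_1, k_1) = 0xDD
s_3 = Round(s_2, k_2) = 0x8A
s_4 = Round(s_3, k_3) = 0x21
s_5 = Round(s_4, k_4) = 0x4F
s_6 = Round(s_5, k_5) = 0xCF
s_7 = Round(s_6, k_6) = 0x97
s_8 = Round(s_7, k_7) = 0xEC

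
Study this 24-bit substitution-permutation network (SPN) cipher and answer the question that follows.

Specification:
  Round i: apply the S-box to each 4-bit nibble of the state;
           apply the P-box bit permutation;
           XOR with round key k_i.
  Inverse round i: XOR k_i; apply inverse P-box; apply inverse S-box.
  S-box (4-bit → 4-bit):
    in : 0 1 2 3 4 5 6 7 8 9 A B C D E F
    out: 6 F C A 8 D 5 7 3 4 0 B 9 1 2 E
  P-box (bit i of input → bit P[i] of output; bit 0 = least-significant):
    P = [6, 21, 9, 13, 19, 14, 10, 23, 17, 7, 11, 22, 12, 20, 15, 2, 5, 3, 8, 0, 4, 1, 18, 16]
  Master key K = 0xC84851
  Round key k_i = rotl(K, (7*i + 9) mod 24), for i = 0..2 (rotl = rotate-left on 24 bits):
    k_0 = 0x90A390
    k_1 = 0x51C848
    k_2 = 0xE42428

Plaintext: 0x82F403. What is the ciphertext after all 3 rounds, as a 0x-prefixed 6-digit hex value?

0xB072D3

s_0 = plaintext = 0x82F403
s_1 = Round(s_0, k_0) = 0xE04687
s_2 = Round(s_1, k_1) = 0x7B8306
s_3 = Round(s_2, k_2) = 0xB072D3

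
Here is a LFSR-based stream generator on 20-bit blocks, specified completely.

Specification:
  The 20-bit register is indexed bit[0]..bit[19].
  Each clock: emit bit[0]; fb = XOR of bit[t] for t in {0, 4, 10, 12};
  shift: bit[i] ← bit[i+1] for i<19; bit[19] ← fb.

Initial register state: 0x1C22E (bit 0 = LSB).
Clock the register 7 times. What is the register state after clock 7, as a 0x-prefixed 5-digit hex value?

0xC0384

reg_0 = 0x1C22E
clock 1: out=0, reg = 0x0E117
clock 2: out=1, reg = 0x0708B
clock 3: out=1, reg = 0x03845
clock 4: out=1, reg = 0x01C22
clock 5: out=0, reg = 0x00E11
clock 6: out=1, reg = 0x80708
clock 7: out=0, reg = 0xC0384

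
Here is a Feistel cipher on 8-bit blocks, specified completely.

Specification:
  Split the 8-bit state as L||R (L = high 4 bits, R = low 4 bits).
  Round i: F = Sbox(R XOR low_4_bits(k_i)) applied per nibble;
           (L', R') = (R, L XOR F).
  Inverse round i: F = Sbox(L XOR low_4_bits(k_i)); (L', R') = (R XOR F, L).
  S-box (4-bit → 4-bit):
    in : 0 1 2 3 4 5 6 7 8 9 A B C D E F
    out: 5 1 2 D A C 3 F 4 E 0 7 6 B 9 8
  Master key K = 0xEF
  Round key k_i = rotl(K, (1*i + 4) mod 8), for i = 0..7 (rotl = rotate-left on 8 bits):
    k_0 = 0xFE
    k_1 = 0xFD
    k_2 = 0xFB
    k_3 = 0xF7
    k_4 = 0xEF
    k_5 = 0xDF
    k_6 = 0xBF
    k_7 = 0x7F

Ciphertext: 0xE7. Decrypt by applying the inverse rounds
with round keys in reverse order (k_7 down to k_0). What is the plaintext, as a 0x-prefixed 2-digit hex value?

s_0 = ciphertext = 0xE7
s_1 = InvRound(s_0, k_7) = 0x6E
s_2 = InvRound(s_1, k_6) = 0x06
s_3 = InvRound(s_2, k_5) = 0xE0
s_4 = InvRound(s_3, k_4) = 0x1E
s_5 = InvRound(s_4, k_3) = 0xD1
s_6 = InvRound(s_5, k_2) = 0x2D
s_7 = InvRound(s_6, k_1) = 0x52
s_8 = InvRound(s_7, k_0) = 0x55

0x55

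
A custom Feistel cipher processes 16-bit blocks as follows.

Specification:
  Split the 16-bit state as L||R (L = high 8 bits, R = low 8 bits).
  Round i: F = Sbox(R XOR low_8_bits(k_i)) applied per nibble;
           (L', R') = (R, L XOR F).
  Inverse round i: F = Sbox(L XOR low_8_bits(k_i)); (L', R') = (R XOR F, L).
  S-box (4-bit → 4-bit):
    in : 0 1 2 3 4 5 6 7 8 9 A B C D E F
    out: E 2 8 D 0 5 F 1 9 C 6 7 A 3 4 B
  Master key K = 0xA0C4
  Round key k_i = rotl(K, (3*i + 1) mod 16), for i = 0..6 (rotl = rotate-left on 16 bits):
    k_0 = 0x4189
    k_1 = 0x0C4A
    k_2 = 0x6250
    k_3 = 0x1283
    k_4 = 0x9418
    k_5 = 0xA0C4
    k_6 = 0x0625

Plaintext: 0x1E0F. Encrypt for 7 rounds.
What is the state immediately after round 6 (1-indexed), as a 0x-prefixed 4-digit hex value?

s_0 = plaintext = 0x1E0F
s_1 = Round(s_0, k_0) = 0x0F81
s_2 = Round(s_1, k_1) = 0x81A8
s_3 = Round(s_2, k_2) = 0xA838
s_4 = Round(s_3, k_3) = 0x38DF
s_5 = Round(s_4, k_4) = 0xDF99
s_6 = Round(s_5, k_5) = 0x998C
s_7 = Round(s_6, k_6) = 0x8CF5

0x998C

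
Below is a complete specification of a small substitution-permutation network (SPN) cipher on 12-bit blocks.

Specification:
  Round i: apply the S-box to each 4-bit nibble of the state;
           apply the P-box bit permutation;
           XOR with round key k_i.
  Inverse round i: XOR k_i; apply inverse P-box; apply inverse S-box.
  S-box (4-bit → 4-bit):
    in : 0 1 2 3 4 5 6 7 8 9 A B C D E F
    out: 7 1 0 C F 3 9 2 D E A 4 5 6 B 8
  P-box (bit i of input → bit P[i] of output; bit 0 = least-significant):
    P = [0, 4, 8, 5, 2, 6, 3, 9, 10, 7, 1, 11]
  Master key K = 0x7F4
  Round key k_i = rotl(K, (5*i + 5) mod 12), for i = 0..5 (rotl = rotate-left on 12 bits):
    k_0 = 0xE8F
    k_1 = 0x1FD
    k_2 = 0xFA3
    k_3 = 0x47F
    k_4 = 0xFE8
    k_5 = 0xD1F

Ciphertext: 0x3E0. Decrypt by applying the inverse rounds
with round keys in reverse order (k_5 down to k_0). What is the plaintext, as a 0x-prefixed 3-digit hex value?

0x7EC

s_0 = ciphertext = 0x3E0
s_1 = InvRound(s_0, k_5) = 0x44E
s_2 = InvRound(s_1, k_4) = 0x963
s_3 = InvRound(s_2, k_3) = 0x6CD
s_4 = InvRound(s_3, k_2) = 0x303
s_5 = InvRound(s_4, k_1) = 0xD4A
s_6 = InvRound(s_5, k_0) = 0x7EC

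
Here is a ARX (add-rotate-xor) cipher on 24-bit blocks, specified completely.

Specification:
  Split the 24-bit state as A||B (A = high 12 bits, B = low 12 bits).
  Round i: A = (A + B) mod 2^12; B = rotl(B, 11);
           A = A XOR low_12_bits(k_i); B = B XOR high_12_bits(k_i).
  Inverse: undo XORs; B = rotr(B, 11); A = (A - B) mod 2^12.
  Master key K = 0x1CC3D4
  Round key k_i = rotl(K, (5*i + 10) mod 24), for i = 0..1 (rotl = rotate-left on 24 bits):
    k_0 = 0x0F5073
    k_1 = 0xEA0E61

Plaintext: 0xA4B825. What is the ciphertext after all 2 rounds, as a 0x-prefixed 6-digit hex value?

0x08B0D3

s_0 = plaintext = 0xA4B825
s_1 = Round(s_0, k_0) = 0x203CE7
s_2 = Round(s_1, k_1) = 0x08B0D3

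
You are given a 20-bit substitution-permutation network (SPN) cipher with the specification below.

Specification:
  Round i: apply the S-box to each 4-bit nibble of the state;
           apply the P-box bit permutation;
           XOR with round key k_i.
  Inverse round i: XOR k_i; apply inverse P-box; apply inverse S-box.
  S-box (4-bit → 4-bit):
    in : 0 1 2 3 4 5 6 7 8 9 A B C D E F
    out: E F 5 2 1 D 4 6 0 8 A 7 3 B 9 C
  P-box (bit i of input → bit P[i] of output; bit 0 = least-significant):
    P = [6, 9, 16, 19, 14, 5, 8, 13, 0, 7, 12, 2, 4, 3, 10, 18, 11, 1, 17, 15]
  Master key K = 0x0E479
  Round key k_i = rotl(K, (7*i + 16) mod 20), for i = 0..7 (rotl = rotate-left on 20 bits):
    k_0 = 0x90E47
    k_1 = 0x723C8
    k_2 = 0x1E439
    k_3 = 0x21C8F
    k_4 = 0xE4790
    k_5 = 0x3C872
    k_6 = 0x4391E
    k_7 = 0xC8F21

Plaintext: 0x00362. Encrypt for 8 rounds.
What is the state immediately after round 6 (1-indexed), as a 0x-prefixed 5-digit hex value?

s_0 = plaintext = 0x00362
s_1 = Round(s_0, k_0) = 0xE8B8D
s_2 = Round(s_1, k_1) = 0xFB909
s_3 = Round(s_2, k_2) = 0xB4105
s_4 = Round(s_3, k_3) = 0x92578
s_5 = Round(s_4, k_4) = 0xED2A5
s_6 = Round(s_5, k_5) = 0xE700B
s_7 = Round(s_6, k_6) = 0x586F2
s_8 = Round(s_7, k_7) = 0xF3661

0xE700B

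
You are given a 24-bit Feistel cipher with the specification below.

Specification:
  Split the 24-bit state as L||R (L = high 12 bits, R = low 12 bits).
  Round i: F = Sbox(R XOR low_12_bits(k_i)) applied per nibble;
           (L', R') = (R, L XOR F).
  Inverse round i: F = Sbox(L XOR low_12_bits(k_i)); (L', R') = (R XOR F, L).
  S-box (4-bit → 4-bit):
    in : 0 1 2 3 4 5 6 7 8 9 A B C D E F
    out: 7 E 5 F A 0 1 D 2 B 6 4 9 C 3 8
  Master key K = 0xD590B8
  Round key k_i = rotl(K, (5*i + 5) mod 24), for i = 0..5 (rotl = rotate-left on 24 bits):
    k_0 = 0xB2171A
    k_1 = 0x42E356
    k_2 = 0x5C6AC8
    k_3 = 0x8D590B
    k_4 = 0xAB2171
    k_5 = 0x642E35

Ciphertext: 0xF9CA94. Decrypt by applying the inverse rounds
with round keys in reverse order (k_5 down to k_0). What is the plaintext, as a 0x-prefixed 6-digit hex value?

s_0 = ciphertext = 0xF9CA94
s_1 = InvRound(s_0, k_5) = 0x4FFF9C
s_2 = InvRound(s_1, k_4) = 0xFBF4FF
s_3 = InvRound(s_2, k_3) = 0x5B5FBF
s_4 = InvRound(s_3, k_2) = 0x7635B5
s_5 = InvRound(s_4, k_1) = 0xF45763
s_6 = InvRound(s_5, k_0) = 0x56BF45

0x56BF45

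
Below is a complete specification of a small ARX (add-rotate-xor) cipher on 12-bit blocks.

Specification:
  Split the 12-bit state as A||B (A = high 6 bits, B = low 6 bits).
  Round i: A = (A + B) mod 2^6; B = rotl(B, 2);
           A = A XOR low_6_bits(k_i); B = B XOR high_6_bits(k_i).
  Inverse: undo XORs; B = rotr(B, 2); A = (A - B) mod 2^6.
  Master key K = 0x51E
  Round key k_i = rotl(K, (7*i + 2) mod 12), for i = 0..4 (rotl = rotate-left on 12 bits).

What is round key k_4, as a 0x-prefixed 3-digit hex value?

0x794

K = 0x51E
k_0 = rotl(K, (7*0+2) mod 12) = rotl(K, 2) = 0x479
k_1 = rotl(K, (7*1+2) mod 12) = rotl(K, 9) = 0xCA3
k_2 = rotl(K, (7*2+2) mod 12) = rotl(K, 4) = 0x1E5
k_3 = rotl(K, (7*3+2) mod 12) = rotl(K, 11) = 0x28F
k_4 = rotl(K, (7*4+2) mod 12) = rotl(K, 6) = 0x794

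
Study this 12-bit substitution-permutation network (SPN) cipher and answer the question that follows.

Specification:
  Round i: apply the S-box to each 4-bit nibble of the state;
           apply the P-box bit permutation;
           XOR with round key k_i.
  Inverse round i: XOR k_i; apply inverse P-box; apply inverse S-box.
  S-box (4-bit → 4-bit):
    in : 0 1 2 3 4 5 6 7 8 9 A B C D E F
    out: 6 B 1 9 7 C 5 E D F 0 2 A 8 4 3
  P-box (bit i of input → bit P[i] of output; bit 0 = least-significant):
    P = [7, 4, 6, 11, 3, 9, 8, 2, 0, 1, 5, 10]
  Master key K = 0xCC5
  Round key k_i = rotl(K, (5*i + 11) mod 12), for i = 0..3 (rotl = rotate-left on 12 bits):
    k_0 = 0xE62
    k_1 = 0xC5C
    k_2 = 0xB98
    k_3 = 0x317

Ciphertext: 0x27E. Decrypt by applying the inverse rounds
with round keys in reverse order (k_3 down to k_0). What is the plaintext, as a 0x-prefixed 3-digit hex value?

s_0 = ciphertext = 0x27E
s_1 = InvRound(s_0, k_3) = 0x66E
s_2 = InvRound(s_1, k_2) = 0x759
s_3 = InvRound(s_2, k_1) = 0x27D
s_4 = InvRound(s_3, k_0) = 0x13C

0x13C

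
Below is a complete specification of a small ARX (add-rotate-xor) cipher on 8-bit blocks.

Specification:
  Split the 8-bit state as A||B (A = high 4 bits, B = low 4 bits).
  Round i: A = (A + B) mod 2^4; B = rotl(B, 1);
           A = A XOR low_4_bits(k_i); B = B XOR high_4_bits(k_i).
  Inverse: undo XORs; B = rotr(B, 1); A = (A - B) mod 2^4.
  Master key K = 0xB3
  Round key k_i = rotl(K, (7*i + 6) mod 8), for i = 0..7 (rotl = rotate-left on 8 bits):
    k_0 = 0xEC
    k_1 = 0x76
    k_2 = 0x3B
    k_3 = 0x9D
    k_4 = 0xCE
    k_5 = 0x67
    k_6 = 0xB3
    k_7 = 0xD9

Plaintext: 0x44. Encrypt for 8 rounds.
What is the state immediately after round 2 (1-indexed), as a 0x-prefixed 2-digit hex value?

0xCB

s_0 = plaintext = 0x44
s_1 = Round(s_0, k_0) = 0x46
s_2 = Round(s_1, k_1) = 0xCB
s_3 = Round(s_2, k_2) = 0xC4
s_4 = Round(s_3, k_3) = 0xD1
s_5 = Round(s_4, k_4) = 0x0E
s_6 = Round(s_5, k_5) = 0x9B
s_7 = Round(s_6, k_6) = 0x7C
s_8 = Round(s_7, k_7) = 0xA4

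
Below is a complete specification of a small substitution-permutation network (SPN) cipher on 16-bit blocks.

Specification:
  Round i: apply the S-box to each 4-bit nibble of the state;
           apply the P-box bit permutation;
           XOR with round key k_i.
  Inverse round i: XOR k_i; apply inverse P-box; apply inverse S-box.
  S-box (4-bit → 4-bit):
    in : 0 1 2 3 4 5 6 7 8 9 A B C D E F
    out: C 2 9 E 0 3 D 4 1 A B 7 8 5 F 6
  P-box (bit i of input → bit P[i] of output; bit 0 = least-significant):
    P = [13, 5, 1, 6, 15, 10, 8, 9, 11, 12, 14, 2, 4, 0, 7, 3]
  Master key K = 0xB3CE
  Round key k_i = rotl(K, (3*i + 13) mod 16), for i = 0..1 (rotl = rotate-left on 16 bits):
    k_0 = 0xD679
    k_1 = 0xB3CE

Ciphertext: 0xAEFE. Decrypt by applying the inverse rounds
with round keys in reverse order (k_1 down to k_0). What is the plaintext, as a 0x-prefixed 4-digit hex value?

s_0 = ciphertext = 0xAEFE
s_1 = InvRound(s_0, k_1) = 0x85F1
s_2 = InvRound(s_1, k_0) = 0x0F04

0x0F04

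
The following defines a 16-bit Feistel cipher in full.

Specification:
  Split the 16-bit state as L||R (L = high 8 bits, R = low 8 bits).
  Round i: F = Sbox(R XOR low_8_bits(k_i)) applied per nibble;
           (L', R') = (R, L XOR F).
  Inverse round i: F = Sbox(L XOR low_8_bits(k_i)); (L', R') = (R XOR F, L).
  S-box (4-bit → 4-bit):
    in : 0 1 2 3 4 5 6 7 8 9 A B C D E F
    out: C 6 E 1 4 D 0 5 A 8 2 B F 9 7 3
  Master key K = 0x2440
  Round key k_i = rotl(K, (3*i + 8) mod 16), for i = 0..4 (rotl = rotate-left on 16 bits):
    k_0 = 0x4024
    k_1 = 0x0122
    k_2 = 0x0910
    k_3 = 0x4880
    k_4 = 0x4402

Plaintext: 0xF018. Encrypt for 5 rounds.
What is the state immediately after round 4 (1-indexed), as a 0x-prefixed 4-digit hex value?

s_0 = plaintext = 0xF018
s_1 = Round(s_0, k_0) = 0x18EF
s_2 = Round(s_1, k_1) = 0xEFE1
s_3 = Round(s_2, k_2) = 0xE1D9
s_4 = Round(s_3, k_3) = 0xD939
s_5 = Round(s_4, k_4) = 0x39C2

0xD939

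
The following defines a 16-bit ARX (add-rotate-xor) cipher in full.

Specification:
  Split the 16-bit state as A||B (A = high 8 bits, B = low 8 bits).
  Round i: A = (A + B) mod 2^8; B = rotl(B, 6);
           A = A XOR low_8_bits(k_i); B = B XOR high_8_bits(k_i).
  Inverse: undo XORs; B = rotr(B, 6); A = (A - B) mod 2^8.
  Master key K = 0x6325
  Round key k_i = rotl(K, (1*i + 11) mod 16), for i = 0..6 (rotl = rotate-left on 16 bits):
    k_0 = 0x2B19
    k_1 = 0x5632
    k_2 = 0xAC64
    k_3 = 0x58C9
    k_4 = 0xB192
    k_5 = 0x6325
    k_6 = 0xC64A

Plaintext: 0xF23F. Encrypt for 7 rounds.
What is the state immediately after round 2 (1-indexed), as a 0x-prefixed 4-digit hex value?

0x3E6F

s_0 = plaintext = 0xF23F
s_1 = Round(s_0, k_0) = 0x28E4
s_2 = Round(s_1, k_1) = 0x3E6F
s_3 = Round(s_2, k_2) = 0xC977
s_4 = Round(s_3, k_3) = 0x8985
s_5 = Round(s_4, k_4) = 0x9CD0
s_6 = Round(s_5, k_5) = 0x4957
s_7 = Round(s_6, k_6) = 0xEA13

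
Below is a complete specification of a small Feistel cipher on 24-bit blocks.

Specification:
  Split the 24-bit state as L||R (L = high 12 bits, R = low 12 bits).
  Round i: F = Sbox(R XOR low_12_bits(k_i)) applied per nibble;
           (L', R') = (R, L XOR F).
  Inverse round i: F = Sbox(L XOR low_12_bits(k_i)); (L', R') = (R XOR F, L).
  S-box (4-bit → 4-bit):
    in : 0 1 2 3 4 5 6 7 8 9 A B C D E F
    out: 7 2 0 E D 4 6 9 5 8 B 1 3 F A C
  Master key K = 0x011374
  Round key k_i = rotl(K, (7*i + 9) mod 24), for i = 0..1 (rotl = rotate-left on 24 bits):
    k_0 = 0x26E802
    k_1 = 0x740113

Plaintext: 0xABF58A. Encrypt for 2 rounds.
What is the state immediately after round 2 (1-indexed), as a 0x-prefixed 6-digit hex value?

s_0 = plaintext = 0xABF58A
s_1 = Round(s_0, k_0) = 0x58A5EA
s_2 = Round(s_1, k_1) = 0x5EA842

0x5EA842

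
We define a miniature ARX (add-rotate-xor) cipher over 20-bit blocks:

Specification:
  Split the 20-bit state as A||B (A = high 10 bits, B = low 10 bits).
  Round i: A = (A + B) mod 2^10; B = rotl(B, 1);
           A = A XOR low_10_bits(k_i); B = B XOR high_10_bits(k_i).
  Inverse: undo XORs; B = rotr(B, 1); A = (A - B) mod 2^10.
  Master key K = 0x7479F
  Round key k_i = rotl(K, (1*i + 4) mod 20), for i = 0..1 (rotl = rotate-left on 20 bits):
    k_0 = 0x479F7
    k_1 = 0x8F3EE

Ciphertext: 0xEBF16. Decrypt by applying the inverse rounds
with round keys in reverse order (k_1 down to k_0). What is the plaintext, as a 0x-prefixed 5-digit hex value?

s_0 = ciphertext = 0xEBF16
s_1 = InvRound(s_0, k_1) = 0xEB095
s_2 = InvRound(s_1, k_0) = 0xE5AC5

0xE5AC5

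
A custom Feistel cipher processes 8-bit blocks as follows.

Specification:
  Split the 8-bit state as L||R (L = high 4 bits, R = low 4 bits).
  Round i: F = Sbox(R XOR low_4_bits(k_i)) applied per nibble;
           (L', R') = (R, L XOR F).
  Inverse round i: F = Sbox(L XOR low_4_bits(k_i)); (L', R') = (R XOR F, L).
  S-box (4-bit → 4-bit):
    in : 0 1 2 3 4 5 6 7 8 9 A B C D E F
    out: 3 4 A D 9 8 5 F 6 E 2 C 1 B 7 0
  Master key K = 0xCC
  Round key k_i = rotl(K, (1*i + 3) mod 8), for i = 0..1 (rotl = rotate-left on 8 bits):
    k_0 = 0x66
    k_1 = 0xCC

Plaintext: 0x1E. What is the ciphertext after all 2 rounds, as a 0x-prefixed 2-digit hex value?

0x72

s_0 = plaintext = 0x1E
s_1 = Round(s_0, k_0) = 0xE7
s_2 = Round(s_1, k_1) = 0x72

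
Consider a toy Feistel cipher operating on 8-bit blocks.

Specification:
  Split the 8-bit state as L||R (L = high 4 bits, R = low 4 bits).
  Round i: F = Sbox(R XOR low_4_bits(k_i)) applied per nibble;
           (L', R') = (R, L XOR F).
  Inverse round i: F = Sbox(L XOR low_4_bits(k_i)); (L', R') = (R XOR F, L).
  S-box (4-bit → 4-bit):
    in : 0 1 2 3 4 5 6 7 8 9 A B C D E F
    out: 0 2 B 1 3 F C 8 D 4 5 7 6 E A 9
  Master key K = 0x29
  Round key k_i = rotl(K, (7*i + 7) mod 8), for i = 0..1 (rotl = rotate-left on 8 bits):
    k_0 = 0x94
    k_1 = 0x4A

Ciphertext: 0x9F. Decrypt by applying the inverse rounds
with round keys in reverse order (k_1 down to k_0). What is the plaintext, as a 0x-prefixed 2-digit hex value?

0xCE

s_0 = ciphertext = 0x9F
s_1 = InvRound(s_0, k_1) = 0xE9
s_2 = InvRound(s_1, k_0) = 0xCE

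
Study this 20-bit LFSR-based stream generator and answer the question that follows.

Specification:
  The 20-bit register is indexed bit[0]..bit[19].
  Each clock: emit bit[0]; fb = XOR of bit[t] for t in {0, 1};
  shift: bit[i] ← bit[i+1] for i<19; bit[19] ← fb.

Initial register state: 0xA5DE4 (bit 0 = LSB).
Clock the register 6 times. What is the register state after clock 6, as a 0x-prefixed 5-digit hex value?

0x5A977

reg_0 = 0xA5DE4
clock 1: out=0, reg = 0x52EF2
clock 2: out=0, reg = 0xA9779
clock 3: out=1, reg = 0xD4BBC
clock 4: out=0, reg = 0x6A5DE
clock 5: out=0, reg = 0xB52EF
clock 6: out=1, reg = 0x5A977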